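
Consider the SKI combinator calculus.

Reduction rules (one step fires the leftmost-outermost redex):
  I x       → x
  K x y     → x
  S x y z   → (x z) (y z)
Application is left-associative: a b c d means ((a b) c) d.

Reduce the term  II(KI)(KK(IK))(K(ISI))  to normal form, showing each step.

  start: II(KI)(KK(IK))(K(ISI))
  [1] I(KI)(KK(IK))(K(ISI))
  [2] KI(KK(IK))(K(ISI))
  [3] I(K(ISI))
  [4] K(ISI)
  [5] K(SI)

Answer: normal form = K(SI)  (in 5 steps)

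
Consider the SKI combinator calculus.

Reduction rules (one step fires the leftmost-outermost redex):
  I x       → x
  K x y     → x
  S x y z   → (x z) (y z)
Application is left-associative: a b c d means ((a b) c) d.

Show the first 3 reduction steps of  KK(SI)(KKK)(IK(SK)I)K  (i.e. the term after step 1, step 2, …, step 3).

  start: KK(SI)(KKK)(IK(SK)I)K
  →1  K(KKK)(IK(SK)I)K
  →2  KKKK
  →3  KK

Answer: after 3 steps: KK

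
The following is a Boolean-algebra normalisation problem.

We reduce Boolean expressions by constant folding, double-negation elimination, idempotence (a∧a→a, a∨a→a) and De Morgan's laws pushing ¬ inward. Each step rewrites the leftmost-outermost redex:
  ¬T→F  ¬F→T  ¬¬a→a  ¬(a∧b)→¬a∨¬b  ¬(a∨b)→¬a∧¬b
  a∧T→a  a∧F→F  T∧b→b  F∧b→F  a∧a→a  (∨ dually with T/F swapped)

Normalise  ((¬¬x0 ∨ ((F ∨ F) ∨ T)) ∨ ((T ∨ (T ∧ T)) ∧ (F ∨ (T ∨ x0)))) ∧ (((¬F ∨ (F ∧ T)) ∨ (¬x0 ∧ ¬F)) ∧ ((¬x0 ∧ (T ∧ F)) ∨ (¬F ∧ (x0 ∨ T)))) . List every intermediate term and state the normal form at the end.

Answer: normal form = T  (in 15 steps)

Reduction:
  start: ((¬¬x0 ∨ ((F ∨ F) ∨ T)) ∨ ((T ∨ (T ∧ T)) ∧ (F ∨ (T ∨ x0)))) ∧ (((¬F ∨ (F ∧ T)) ∨ (¬x0 ∧ ¬F)) ∧ ((¬x0 ∧ (T ∧ F)) ∨ (¬F ∧ (x0 ∨ T))))
  step 1: ((x0 ∨ ((F ∨ F) ∨ T)) ∨ ((T ∨ (T ∧ T)) ∧ (F ∨ (T ∨ x0)))) ∧ (((¬F ∨ (F ∧ T)) ∨ (¬x0 ∧ ¬F)) ∧ ((¬x0 ∧ (T ∧ F)) ∨ (¬F ∧ (x0 ∨ T))))
  step 2: ((x0 ∨ T) ∨ ((T ∨ (T ∧ T)) ∧ (F ∨ (T ∨ x0)))) ∧ (((¬F ∨ (F ∧ T)) ∨ (¬x0 ∧ ¬F)) ∧ ((¬x0 ∧ (T ∧ F)) ∨ (¬F ∧ (x0 ∨ T))))
  step 3: (T ∨ ((T ∨ (T ∧ T)) ∧ (F ∨ (T ∨ x0)))) ∧ (((¬F ∨ (F ∧ T)) ∨ (¬x0 ∧ ¬F)) ∧ ((¬x0 ∧ (T ∧ F)) ∨ (¬F ∧ (x0 ∨ T))))
  step 4: T ∧ (((¬F ∨ (F ∧ T)) ∨ (¬x0 ∧ ¬F)) ∧ ((¬x0 ∧ (T ∧ F)) ∨ (¬F ∧ (x0 ∨ T))))
  step 5: ((¬F ∨ (F ∧ T)) ∨ (¬x0 ∧ ¬F)) ∧ ((¬x0 ∧ (T ∧ F)) ∨ (¬F ∧ (x0 ∨ T)))
  step 6: ((T ∨ (F ∧ T)) ∨ (¬x0 ∧ ¬F)) ∧ ((¬x0 ∧ (T ∧ F)) ∨ (¬F ∧ (x0 ∨ T)))
  step 7: (T ∨ (¬x0 ∧ ¬F)) ∧ ((¬x0 ∧ (T ∧ F)) ∨ (¬F ∧ (x0 ∨ T)))
  step 8: T ∧ ((¬x0 ∧ (T ∧ F)) ∨ (¬F ∧ (x0 ∨ T)))
  step 9: (¬x0 ∧ (T ∧ F)) ∨ (¬F ∧ (x0 ∨ T))
  step 10: (¬x0 ∧ F) ∨ (¬F ∧ (x0 ∨ T))
  step 11: F ∨ (¬F ∧ (x0 ∨ T))
  step 12: ¬F ∧ (x0 ∨ T)
  step 13: T ∧ (x0 ∨ T)
  step 14: x0 ∨ T
  step 15: T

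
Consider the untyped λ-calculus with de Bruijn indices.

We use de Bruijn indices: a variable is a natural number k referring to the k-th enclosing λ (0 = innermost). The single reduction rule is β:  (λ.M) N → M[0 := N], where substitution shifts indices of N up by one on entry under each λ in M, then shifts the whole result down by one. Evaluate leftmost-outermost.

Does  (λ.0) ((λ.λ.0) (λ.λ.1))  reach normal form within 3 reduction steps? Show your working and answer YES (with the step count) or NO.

  start: (λ.0) ((λ.λ.0) (λ.λ.1))
  [1] (λ.λ.0) (λ.λ.1)
  [2] λ.0

Answer: YES — reaches normal form λ.0 in 2 ≤ 3 steps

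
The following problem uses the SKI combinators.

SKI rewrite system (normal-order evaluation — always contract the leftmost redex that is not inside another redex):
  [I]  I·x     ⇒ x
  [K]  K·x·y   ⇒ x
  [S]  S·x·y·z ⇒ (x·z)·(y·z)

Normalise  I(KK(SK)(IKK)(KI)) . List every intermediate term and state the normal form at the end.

Answer: normal form = KK  (in 4 steps)

Derivation:
  start: I(KK(SK)(IKK)(KI))
  step 1: KK(SK)(IKK)(KI)
  step 2: K(IKK)(KI)
  step 3: IKK
  step 4: KK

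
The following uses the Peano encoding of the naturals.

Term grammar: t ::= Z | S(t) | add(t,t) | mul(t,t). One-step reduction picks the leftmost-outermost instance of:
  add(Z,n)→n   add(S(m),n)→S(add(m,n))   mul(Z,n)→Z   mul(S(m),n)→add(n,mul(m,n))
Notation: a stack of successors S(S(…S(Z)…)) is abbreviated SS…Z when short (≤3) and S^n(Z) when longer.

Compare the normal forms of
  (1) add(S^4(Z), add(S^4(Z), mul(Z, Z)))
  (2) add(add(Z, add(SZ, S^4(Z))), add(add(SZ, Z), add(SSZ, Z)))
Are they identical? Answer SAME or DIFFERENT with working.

Answer: SAME — A ⇓ S^8(Z), B ⇓ S^8(Z)

Reduction:
Term A:
  start: add(S^4(Z), add(S^4(Z), mul(Z, Z)))
  step 1: S(add(SSSZ, add(S^4(Z), mul(Z, Z))))
  step 2: S(S(add(SSZ, add(S^4(Z), mul(Z, Z)))))
  step 3: S(S(S(add(SZ, add(S^4(Z), mul(Z, Z))))))
  step 4: S(S(S(S(add(Z, add(S^4(Z), mul(Z, Z)))))))
  step 5: S(S(S(S(add(S^4(Z), mul(Z, Z))))))
  step 6: S(S(S(S(S(add(SSSZ, mul(Z, Z)))))))
  step 7: S(S(S(S(S(S(add(SSZ, mul(Z, Z))))))))
  step 8: S(S(S(S(S(S(S(add(SZ, mul(Z, Z)))))))))
  step 9: S(S(S(S(S(S(S(S(add(Z, mul(Z, Z))))))))))
  step 10: S(S(S(S(S(S(S(S(mul(Z, Z)))))))))
  step 11: S^8(Z)

Term B:
  start: add(add(Z, add(SZ, S^4(Z))), add(add(SZ, Z), add(SSZ, Z)))
  step 1: add(add(SZ, S^4(Z)), add(add(SZ, Z), add(SSZ, Z)))
  step 2: add(S(add(Z, S^4(Z))), add(add(SZ, Z), add(SSZ, Z)))
  step 3: S(add(add(Z, S^4(Z)), add(add(SZ, Z), add(SSZ, Z))))
  step 4: S(add(S^4(Z), add(add(SZ, Z), add(SSZ, Z))))
  step 5: S(S(add(SSSZ, add(add(SZ, Z), add(SSZ, Z)))))
  step 6: S(S(S(add(SSZ, add(add(SZ, Z), add(SSZ, Z))))))
  step 7: S(S(S(S(add(SZ, add(add(SZ, Z), add(SSZ, Z)))))))
  step 8: S(S(S(S(S(add(Z, add(add(SZ, Z), add(SSZ, Z))))))))
  step 9: S(S(S(S(S(add(add(SZ, Z), add(SSZ, Z)))))))
  step 10: S(S(S(S(S(add(S(add(Z, Z)), add(SSZ, Z)))))))
  step 11: S(S(S(S(S(S(add(add(Z, Z), add(SSZ, Z))))))))
  step 12: S(S(S(S(S(S(add(Z, add(SSZ, Z))))))))
  step 13: S(S(S(S(S(S(add(SSZ, Z)))))))
  step 14: S(S(S(S(S(S(S(add(SZ, Z))))))))
  step 15: S(S(S(S(S(S(S(S(add(Z, Z)))))))))
  step 16: S^8(Z)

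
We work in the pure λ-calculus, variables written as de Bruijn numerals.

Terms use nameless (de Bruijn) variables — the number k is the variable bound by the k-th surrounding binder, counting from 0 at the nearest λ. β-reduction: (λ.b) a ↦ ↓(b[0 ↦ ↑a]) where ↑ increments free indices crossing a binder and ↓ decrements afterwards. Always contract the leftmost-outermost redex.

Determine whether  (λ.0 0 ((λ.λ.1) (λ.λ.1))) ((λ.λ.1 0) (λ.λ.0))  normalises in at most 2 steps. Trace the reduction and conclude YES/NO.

  start: (λ.0 0 ((λ.λ.1) (λ.λ.1))) ((λ.λ.1 0) (λ.λ.0))
  [1] (λ.λ.1 0) (λ.λ.0) ((λ.λ.1 0) (λ.λ.0)) ((λ.λ.1) (λ.λ.1))
  [2] (λ.(λ.λ.0) 0) ((λ.λ.1 0) (λ.λ.0)) ((λ.λ.1) (λ.λ.1))

Answer: NO — after 2 steps the term is (λ.(λ.λ.0) 0) ((λ.λ.1 0) (λ.λ.0)) ((λ.λ.1) (λ.λ.1)), not yet normal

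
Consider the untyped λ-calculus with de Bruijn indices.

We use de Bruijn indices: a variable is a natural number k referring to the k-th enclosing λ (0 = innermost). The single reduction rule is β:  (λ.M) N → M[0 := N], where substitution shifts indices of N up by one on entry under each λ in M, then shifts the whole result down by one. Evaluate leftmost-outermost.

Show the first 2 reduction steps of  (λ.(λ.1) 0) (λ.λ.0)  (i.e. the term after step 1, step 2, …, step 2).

  start: (λ.(λ.1) 0) (λ.λ.0)
  →1  (λ.λ.λ.0) (λ.λ.0)
  →2  λ.λ.0

Answer: after 2 steps: λ.λ.0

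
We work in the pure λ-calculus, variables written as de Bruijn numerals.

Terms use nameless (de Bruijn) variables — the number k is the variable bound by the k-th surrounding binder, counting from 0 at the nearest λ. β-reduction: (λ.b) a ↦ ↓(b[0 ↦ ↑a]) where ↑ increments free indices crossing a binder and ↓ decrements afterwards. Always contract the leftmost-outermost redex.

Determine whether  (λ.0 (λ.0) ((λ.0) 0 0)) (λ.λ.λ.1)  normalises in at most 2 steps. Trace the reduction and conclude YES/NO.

  start: (λ.0 (λ.0) ((λ.0) 0 0)) (λ.λ.λ.1)
  [1] (λ.λ.λ.1) (λ.0) ((λ.0) (λ.λ.λ.1) (λ.λ.λ.1))
  [2] (λ.λ.1) ((λ.0) (λ.λ.λ.1) (λ.λ.λ.1))

Answer: NO — after 2 steps the term is (λ.λ.1) ((λ.0) (λ.λ.λ.1) (λ.λ.λ.1)), not yet normal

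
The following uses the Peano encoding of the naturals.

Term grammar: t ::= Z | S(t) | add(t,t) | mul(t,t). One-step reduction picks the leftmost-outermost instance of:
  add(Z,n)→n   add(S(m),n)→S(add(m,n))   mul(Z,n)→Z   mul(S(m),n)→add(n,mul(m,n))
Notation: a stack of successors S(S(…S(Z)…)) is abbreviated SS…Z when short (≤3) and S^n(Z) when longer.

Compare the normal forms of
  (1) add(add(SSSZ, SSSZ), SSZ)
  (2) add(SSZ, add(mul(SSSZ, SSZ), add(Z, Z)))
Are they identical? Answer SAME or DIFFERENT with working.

Term A:
  start: add(add(SSSZ, SSSZ), SSZ)
  →1  add(S(add(SSZ, SSSZ)), SSZ)
  →2  S(add(add(SSZ, SSSZ), SSZ))
  →3  S(add(S(add(SZ, SSSZ)), SSZ))
  →4  S(S(add(add(SZ, SSSZ), SSZ)))
  →5  S(S(add(S(add(Z, SSSZ)), SSZ)))
  →6  S(S(S(add(add(Z, SSSZ), SSZ))))
  →7  S(S(S(add(SSSZ, SSZ))))
  →8  S(S(S(S(add(SSZ, SSZ)))))
  →9  S(S(S(S(S(add(SZ, SSZ))))))
  →10  S(S(S(S(S(S(add(Z, SSZ)))))))
  →11  S^8(Z)

Term B:
  start: add(SSZ, add(mul(SSSZ, SSZ), add(Z, Z)))
  →1  S(add(SZ, add(mul(SSSZ, SSZ), add(Z, Z))))
  →2  S(S(add(Z, add(mul(SSSZ, SSZ), add(Z, Z)))))
  →3  S(S(add(mul(SSSZ, SSZ), add(Z, Z))))
  →4  S(S(add(add(SSZ, mul(SSZ, SSZ)), add(Z, Z))))
  →5  S(S(add(S(add(SZ, mul(SSZ, SSZ))), add(Z, Z))))
  →6  S(S(S(add(add(SZ, mul(SSZ, SSZ)), add(Z, Z)))))
  →7  S(S(S(add(S(add(Z, mul(SSZ, SSZ))), add(Z, Z)))))
  →8  S(S(S(S(add(add(Z, mul(SSZ, SSZ)), add(Z, Z))))))
  →9  S(S(S(S(add(mul(SSZ, SSZ), add(Z, Z))))))
  →10  S(S(S(S(add(add(SSZ, mul(SZ, SSZ)), add(Z, Z))))))
  →11  S(S(S(S(add(S(add(SZ, mul(SZ, SSZ))), add(Z, Z))))))
  →12  S(S(S(S(S(add(add(SZ, mul(SZ, SSZ)), add(Z, Z)))))))
  →13  S(S(S(S(S(add(S(add(Z, mul(SZ, SSZ))), add(Z, Z)))))))
  →14  S(S(S(S(S(S(add(add(Z, mul(SZ, SSZ)), add(Z, Z))))))))
  →15  S(S(S(S(S(S(add(mul(SZ, SSZ), add(Z, Z))))))))
  →16  S(S(S(S(S(S(add(add(SSZ, mul(Z, SSZ)), add(Z, Z))))))))
  →17  S(S(S(S(S(S(add(S(add(SZ, mul(Z, SSZ))), add(Z, Z))))))))
  →18  S(S(S(S(S(S(S(add(add(SZ, mul(Z, SSZ)), add(Z, Z)))))))))
  →19  S(S(S(S(S(S(S(add(S(add(Z, mul(Z, SSZ))), add(Z, Z)))))))))
  →20  S(S(S(S(S(S(S(S(add(add(Z, mul(Z, SSZ)), add(Z, Z))))))))))
  →21  S(S(S(S(S(S(S(S(add(mul(Z, SSZ), add(Z, Z))))))))))
  →22  S(S(S(S(S(S(S(S(add(Z, add(Z, Z))))))))))
  →23  S(S(S(S(S(S(S(S(add(Z, Z)))))))))
  →24  S^8(Z)

Answer: SAME — A ⇓ S^8(Z), B ⇓ S^8(Z)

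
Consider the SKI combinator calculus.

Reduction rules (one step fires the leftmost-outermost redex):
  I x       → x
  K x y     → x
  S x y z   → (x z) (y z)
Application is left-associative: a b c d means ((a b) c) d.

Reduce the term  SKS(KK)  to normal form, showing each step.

Answer: normal form = KK  (in 2 steps)

Working:
  start: SKS(KK)
  [1] K(KK)(S(KK))
  [2] KK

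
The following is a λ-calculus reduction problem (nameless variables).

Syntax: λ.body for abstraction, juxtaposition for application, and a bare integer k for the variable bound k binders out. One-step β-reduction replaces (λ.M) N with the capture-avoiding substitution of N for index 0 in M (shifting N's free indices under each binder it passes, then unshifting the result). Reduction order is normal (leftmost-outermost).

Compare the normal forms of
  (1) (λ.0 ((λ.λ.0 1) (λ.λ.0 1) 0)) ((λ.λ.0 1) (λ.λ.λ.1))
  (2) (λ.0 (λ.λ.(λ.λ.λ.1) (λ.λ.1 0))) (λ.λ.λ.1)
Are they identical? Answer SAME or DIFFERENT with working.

Answer: SAME — A ⇓ λ.λ.1, B ⇓ λ.λ.1

Derivation:
Term A:
  start: (λ.0 ((λ.λ.0 1) (λ.λ.0 1) 0)) ((λ.λ.0 1) (λ.λ.λ.1))
  step 1: (λ.λ.0 1) (λ.λ.λ.1) ((λ.λ.0 1) (λ.λ.0 1) ((λ.λ.0 1) (λ.λ.λ.1)))
  step 2: (λ.0 (λ.λ.λ.1)) ((λ.λ.0 1) (λ.λ.0 1) ((λ.λ.0 1) (λ.λ.λ.1)))
  step 3: (λ.λ.0 1) (λ.λ.0 1) ((λ.λ.0 1) (λ.λ.λ.1)) (λ.λ.λ.1)
  step 4: (λ.0 (λ.λ.0 1)) ((λ.λ.0 1) (λ.λ.λ.1)) (λ.λ.λ.1)
  step 5: (λ.λ.0 1) (λ.λ.λ.1) (λ.λ.0 1) (λ.λ.λ.1)
  step 6: (λ.0 (λ.λ.λ.1)) (λ.λ.0 1) (λ.λ.λ.1)
  step 7: (λ.λ.0 1) (λ.λ.λ.1) (λ.λ.λ.1)
  step 8: (λ.0 (λ.λ.λ.1)) (λ.λ.λ.1)
  step 9: (λ.λ.λ.1) (λ.λ.λ.1)
  step 10: λ.λ.1

Term B:
  start: (λ.0 (λ.λ.(λ.λ.λ.1) (λ.λ.1 0))) (λ.λ.λ.1)
  step 1: (λ.λ.λ.1) (λ.λ.(λ.λ.λ.1) (λ.λ.1 0))
  step 2: λ.λ.1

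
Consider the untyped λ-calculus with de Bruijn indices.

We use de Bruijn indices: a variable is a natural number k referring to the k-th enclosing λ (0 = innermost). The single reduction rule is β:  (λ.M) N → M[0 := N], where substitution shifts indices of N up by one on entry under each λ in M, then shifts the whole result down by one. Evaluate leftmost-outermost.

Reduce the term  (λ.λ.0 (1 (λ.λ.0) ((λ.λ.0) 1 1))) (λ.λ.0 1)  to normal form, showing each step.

  start: (λ.λ.0 (1 (λ.λ.0) ((λ.λ.0) 1 1))) (λ.λ.0 1)
  →1  λ.0 ((λ.λ.0 1) (λ.λ.0) ((λ.λ.0) (λ.λ.0 1) (λ.λ.0 1)))
  →2  λ.0 ((λ.0 (λ.λ.0)) ((λ.λ.0) (λ.λ.0 1) (λ.λ.0 1)))
  →3  λ.0 ((λ.λ.0) (λ.λ.0 1) (λ.λ.0 1) (λ.λ.0))
  →4  λ.0 ((λ.0) (λ.λ.0 1) (λ.λ.0))
  →5  λ.0 ((λ.λ.0 1) (λ.λ.0))
  →6  λ.0 (λ.0 (λ.λ.0))

Answer: normal form = λ.0 (λ.0 (λ.λ.0))  (in 6 steps)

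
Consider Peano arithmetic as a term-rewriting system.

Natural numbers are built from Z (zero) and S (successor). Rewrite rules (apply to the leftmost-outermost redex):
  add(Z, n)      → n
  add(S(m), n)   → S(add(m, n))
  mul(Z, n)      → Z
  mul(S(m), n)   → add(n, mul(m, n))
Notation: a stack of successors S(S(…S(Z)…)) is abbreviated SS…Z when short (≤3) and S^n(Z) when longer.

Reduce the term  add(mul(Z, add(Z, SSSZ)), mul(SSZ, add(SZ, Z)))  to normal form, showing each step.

Answer: normal form = SSZ  (in 13 steps)

Working:
  start: add(mul(Z, add(Z, SSSZ)), mul(SSZ, add(SZ, Z)))
  step 1: add(Z, mul(SSZ, add(SZ, Z)))
  step 2: mul(SSZ, add(SZ, Z))
  step 3: add(add(SZ, Z), mul(SZ, add(SZ, Z)))
  step 4: add(S(add(Z, Z)), mul(SZ, add(SZ, Z)))
  step 5: S(add(add(Z, Z), mul(SZ, add(SZ, Z))))
  step 6: S(add(Z, mul(SZ, add(SZ, Z))))
  step 7: S(mul(SZ, add(SZ, Z)))
  step 8: S(add(add(SZ, Z), mul(Z, add(SZ, Z))))
  step 9: S(add(S(add(Z, Z)), mul(Z, add(SZ, Z))))
  step 10: S(S(add(add(Z, Z), mul(Z, add(SZ, Z)))))
  step 11: S(S(add(Z, mul(Z, add(SZ, Z)))))
  step 12: S(S(mul(Z, add(SZ, Z))))
  step 13: SSZ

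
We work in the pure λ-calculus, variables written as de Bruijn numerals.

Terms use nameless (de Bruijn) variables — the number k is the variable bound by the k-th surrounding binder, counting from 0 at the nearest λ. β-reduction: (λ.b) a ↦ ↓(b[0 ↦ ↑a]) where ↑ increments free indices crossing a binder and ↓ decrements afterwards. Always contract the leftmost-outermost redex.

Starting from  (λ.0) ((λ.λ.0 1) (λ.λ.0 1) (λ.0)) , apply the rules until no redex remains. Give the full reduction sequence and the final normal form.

  start: (λ.0) ((λ.λ.0 1) (λ.λ.0 1) (λ.0))
  [1] (λ.λ.0 1) (λ.λ.0 1) (λ.0)
  [2] (λ.0 (λ.λ.0 1)) (λ.0)
  [3] (λ.0) (λ.λ.0 1)
  [4] λ.λ.0 1

Answer: normal form = λ.λ.0 1  (in 4 steps)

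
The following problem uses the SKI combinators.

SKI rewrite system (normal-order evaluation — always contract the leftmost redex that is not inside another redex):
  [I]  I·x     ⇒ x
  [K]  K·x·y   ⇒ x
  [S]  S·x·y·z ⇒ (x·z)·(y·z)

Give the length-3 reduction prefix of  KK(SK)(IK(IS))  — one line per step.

Answer: after 3 steps: K(KS)

Reduction:
  start: KK(SK)(IK(IS))
  [1] K(IK(IS))
  [2] K(K(IS))
  [3] K(KS)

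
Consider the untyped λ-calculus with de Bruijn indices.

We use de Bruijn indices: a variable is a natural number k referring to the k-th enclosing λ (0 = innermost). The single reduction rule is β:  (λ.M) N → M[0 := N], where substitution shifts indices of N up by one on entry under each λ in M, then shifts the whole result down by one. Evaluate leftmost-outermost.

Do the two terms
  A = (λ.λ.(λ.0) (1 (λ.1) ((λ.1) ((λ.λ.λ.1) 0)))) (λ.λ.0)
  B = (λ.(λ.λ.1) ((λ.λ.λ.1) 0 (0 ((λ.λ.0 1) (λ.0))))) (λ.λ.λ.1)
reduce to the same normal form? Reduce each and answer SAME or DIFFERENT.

Term A:
  start: (λ.λ.(λ.0) (1 (λ.1) ((λ.1) ((λ.λ.λ.1) 0)))) (λ.λ.0)
  [1] λ.(λ.0) ((λ.λ.0) (λ.1) ((λ.1) ((λ.λ.λ.1) 0)))
  [2] λ.(λ.λ.0) (λ.1) ((λ.1) ((λ.λ.λ.1) 0))
  [3] λ.(λ.0) ((λ.1) ((λ.λ.λ.1) 0))
  [4] λ.(λ.1) ((λ.λ.λ.1) 0)
  [5] λ.0

Term B:
  start: (λ.(λ.λ.1) ((λ.λ.λ.1) 0 (0 ((λ.λ.0 1) (λ.0))))) (λ.λ.λ.1)
  [1] (λ.λ.1) ((λ.λ.λ.1) (λ.λ.λ.1) ((λ.λ.λ.1) ((λ.λ.0 1) (λ.0))))
  [2] λ.(λ.λ.λ.1) (λ.λ.λ.1) ((λ.λ.λ.1) ((λ.λ.0 1) (λ.0)))
  [3] λ.(λ.λ.1) ((λ.λ.λ.1) ((λ.λ.0 1) (λ.0)))
  [4] λ.λ.(λ.λ.λ.1) ((λ.λ.0 1) (λ.0))
  [5] λ.λ.λ.λ.1

Answer: DIFFERENT — A ⇓ λ.0, B ⇓ λ.λ.λ.λ.1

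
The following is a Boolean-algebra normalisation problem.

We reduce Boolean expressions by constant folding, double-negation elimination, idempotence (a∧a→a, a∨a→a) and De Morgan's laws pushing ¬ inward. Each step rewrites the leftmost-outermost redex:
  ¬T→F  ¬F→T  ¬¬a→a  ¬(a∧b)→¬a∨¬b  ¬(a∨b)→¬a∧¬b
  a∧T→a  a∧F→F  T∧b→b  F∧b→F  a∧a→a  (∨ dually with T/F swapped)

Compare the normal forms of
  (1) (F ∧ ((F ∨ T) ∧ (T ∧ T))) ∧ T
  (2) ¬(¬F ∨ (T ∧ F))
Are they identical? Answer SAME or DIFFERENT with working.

Term A:
  start: (F ∧ ((F ∨ T) ∧ (T ∧ T))) ∧ T
  [1] F ∧ ((F ∨ T) ∧ (T ∧ T))
  [2] F

Term B:
  start: ¬(¬F ∨ (T ∧ F))
  [1] ¬¬F ∧ ¬(T ∧ F)
  [2] F ∧ ¬(T ∧ F)
  [3] F

Answer: SAME — A ⇓ F, B ⇓ F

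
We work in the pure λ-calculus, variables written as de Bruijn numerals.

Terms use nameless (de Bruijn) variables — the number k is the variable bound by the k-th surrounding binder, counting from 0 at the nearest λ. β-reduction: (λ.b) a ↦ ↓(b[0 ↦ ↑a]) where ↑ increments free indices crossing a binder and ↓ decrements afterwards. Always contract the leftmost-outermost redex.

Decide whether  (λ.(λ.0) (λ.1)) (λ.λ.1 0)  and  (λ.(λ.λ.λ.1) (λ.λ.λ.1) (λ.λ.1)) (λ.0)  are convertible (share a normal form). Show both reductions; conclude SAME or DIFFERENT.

Answer: DIFFERENT — A ⇓ λ.λ.λ.1 0, B ⇓ λ.λ.λ.1

Working:
Term A:
  start: (λ.(λ.0) (λ.1)) (λ.λ.1 0)
  step 1: (λ.0) (λ.λ.λ.1 0)
  step 2: λ.λ.λ.1 0

Term B:
  start: (λ.(λ.λ.λ.1) (λ.λ.λ.1) (λ.λ.1)) (λ.0)
  step 1: (λ.λ.λ.1) (λ.λ.λ.1) (λ.λ.1)
  step 2: (λ.λ.1) (λ.λ.1)
  step 3: λ.λ.λ.1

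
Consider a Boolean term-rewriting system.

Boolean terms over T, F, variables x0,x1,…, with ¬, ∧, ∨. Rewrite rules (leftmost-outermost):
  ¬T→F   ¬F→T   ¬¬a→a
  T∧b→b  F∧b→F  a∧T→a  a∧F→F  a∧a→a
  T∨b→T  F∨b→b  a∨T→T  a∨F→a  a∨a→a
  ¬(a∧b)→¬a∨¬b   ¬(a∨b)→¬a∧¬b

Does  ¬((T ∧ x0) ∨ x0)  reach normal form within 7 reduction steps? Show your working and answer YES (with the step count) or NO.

Answer: YES — reaches normal form ¬x0 in 5 ≤ 7 steps

Working:
  start: ¬((T ∧ x0) ∨ x0)
  →1  ¬(T ∧ x0) ∧ ¬x0
  →2  (¬T ∨ ¬x0) ∧ ¬x0
  →3  (F ∨ ¬x0) ∧ ¬x0
  →4  ¬x0 ∧ ¬x0
  →5  ¬x0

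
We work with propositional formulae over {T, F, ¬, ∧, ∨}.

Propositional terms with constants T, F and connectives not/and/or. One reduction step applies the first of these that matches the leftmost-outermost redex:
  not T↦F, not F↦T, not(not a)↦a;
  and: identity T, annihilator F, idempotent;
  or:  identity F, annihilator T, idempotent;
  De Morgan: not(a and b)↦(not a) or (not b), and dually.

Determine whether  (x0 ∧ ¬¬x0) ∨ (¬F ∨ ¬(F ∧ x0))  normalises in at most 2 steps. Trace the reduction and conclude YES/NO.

  start: (x0 ∧ ¬¬x0) ∨ (¬F ∨ ¬(F ∧ x0))
  [1] (x0 ∧ x0) ∨ (¬F ∨ ¬(F ∧ x0))
  [2] x0 ∨ (¬F ∨ ¬(F ∧ x0))

Answer: NO — after 2 steps the term is x0 ∨ (¬F ∨ ¬(F ∧ x0)), not yet normal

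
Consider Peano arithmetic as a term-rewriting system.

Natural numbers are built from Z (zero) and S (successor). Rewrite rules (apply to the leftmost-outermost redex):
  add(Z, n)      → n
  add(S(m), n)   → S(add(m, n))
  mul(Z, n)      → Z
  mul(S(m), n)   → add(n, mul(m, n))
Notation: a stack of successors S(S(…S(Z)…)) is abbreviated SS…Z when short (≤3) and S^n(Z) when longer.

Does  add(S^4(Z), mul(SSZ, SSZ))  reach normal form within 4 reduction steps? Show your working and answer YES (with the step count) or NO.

  start: add(S^4(Z), mul(SSZ, SSZ))
  [1] S(add(SSSZ, mul(SSZ, SSZ)))
  [2] S(S(add(SSZ, mul(SSZ, SSZ))))
  [3] S(S(S(add(SZ, mul(SSZ, SSZ)))))
  [4] S(S(S(S(add(Z, mul(SSZ, SSZ))))))

Answer: NO — after 4 steps the term is S(S(S(S(add(Z, mul(SSZ, SSZ)))))), not yet normal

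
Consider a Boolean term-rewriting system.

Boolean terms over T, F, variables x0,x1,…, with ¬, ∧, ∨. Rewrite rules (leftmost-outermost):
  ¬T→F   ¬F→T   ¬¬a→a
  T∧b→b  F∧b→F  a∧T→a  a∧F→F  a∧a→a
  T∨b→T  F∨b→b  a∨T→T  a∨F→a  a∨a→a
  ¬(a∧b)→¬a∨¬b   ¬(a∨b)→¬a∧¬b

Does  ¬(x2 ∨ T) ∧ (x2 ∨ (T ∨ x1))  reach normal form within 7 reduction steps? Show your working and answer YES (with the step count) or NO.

Answer: YES — reaches normal form F in 4 ≤ 7 steps

Reduction:
  start: ¬(x2 ∨ T) ∧ (x2 ∨ (T ∨ x1))
  step 1: (¬x2 ∧ ¬T) ∧ (x2 ∨ (T ∨ x1))
  step 2: (¬x2 ∧ F) ∧ (x2 ∨ (T ∨ x1))
  step 3: F ∧ (x2 ∨ (T ∨ x1))
  step 4: F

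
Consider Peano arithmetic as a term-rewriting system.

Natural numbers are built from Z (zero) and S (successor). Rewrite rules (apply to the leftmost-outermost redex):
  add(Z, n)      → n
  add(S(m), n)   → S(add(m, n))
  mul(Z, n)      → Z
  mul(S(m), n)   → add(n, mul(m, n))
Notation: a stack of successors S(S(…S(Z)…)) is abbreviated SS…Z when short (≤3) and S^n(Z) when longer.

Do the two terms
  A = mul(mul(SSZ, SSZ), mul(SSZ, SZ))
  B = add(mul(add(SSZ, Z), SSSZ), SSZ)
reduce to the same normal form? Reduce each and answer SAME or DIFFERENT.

Answer: SAME — A ⇓ S^8(Z), B ⇓ S^8(Z)

Working:
Term A:
  start: mul(mul(SSZ, SSZ), mul(SSZ, SZ))
  step 1: mul(add(SSZ, mul(SZ, SSZ)), mul(SSZ, SZ))
  step 2: mul(S(add(SZ, mul(SZ, SSZ))), mul(SSZ, SZ))
  step 3: add(mul(SSZ, SZ), mul(add(SZ, mul(SZ, SSZ)), mul(SSZ, SZ)))
  step 4: add(add(SZ, mul(SZ, SZ)), mul(add(SZ, mul(SZ, SSZ)), mul(SSZ, SZ)))
  step 5: add(S(add(Z, mul(SZ, SZ))), mul(add(SZ, mul(SZ, SSZ)), mul(SSZ, SZ)))
  step 6: S(add(add(Z, mul(SZ, SZ)), mul(add(SZ, mul(SZ, SSZ)), mul(SSZ, SZ))))
  step 7: S(add(mul(SZ, SZ), mul(add(SZ, mul(SZ, SSZ)), mul(SSZ, SZ))))
  step 8: S(add(add(SZ, mul(Z, SZ)), mul(add(SZ, mul(SZ, SSZ)), mul(SSZ, SZ))))
  step 9: S(add(S(add(Z, mul(Z, SZ))), mul(add(SZ, mul(SZ, SSZ)), mul(SSZ, SZ))))
  step 10: S(S(add(add(Z, mul(Z, SZ)), mul(add(SZ, mul(SZ, SSZ)), mul(SSZ, SZ)))))
  step 11: S(S(add(mul(Z, SZ), mul(add(SZ, mul(SZ, SSZ)), mul(SSZ, SZ)))))
  step 12: S(S(add(Z, mul(add(SZ, mul(SZ, SSZ)), mul(SSZ, SZ)))))
  step 13: S(S(mul(add(SZ, mul(SZ, SSZ)), mul(SSZ, SZ))))
  step 14: S(S(mul(S(add(Z, mul(SZ, SSZ))), mul(SSZ, SZ))))
  step 15: S(S(add(mul(SSZ, SZ), mul(add(Z, mul(SZ, SSZ)), mul(SSZ, SZ)))))
  step 16: S(S(add(add(SZ, mul(SZ, SZ)), mul(add(Z, mul(SZ, SSZ)), mul(SSZ, SZ)))))
  step 17: S(S(add(S(add(Z, mul(SZ, SZ))), mul(add(Z, mul(SZ, SSZ)), mul(SSZ, SZ)))))
  step 18: S(S(S(add(add(Z, mul(SZ, SZ)), mul(add(Z, mul(SZ, SSZ)), mul(SSZ, SZ))))))
  step 19: S(S(S(add(mul(SZ, SZ), mul(add(Z, mul(SZ, SSZ)), mul(SSZ, SZ))))))
  step 20: S(S(S(add(add(SZ, mul(Z, SZ)), mul(add(Z, mul(SZ, SSZ)), mul(SSZ, SZ))))))
  step 21: S(S(S(add(S(add(Z, mul(Z, SZ))), mul(add(Z, mul(SZ, SSZ)), mul(SSZ, SZ))))))
  step 22: S(S(S(S(add(add(Z, mul(Z, SZ)), mul(add(Z, mul(SZ, SSZ)), mul(SSZ, SZ)))))))
  step 23: S(S(S(S(add(mul(Z, SZ), mul(add(Z, mul(SZ, SSZ)), mul(SSZ, SZ)))))))
  step 24: S(S(S(S(add(Z, mul(add(Z, mul(SZ, SSZ)), mul(SSZ, SZ)))))))
  step 25: S(S(S(S(mul(add(Z, mul(SZ, SSZ)), mul(SSZ, SZ))))))
  step 26: S(S(S(S(mul(mul(SZ, SSZ), mul(SSZ, SZ))))))
  step 27: S(S(S(S(mul(add(SSZ, mul(Z, SSZ)), mul(SSZ, SZ))))))
  step 28: S(S(S(S(mul(S(add(SZ, mul(Z, SSZ))), mul(SSZ, SZ))))))
  step 29: S(S(S(S(add(mul(SSZ, SZ), mul(add(SZ, mul(Z, SSZ)), mul(SSZ, SZ)))))))
  step 30: S(S(S(S(add(add(SZ, mul(SZ, SZ)), mul(add(SZ, mul(Z, SSZ)), mul(SSZ, SZ)))))))
  step 31: S(S(S(S(add(S(add(Z, mul(SZ, SZ))), mul(add(SZ, mul(Z, SSZ)), mul(SSZ, SZ)))))))
  step 32: S(S(S(S(S(add(add(Z, mul(SZ, SZ)), mul(add(SZ, mul(Z, SSZ)), mul(SSZ, SZ))))))))
  step 33: S(S(S(S(S(add(mul(SZ, SZ), mul(add(SZ, mul(Z, SSZ)), mul(SSZ, SZ))))))))
  step 34: S(S(S(S(S(add(add(SZ, mul(Z, SZ)), mul(add(SZ, mul(Z, SSZ)), mul(SSZ, SZ))))))))
  step 35: S(S(S(S(S(add(S(add(Z, mul(Z, SZ))), mul(add(SZ, mul(Z, SSZ)), mul(SSZ, SZ))))))))
  step 36: S(S(S(S(S(S(add(add(Z, mul(Z, SZ)), mul(add(SZ, mul(Z, SSZ)), mul(SSZ, SZ)))))))))
  step 37: S(S(S(S(S(S(add(mul(Z, SZ), mul(add(SZ, mul(Z, SSZ)), mul(SSZ, SZ)))))))))
  step 38: S(S(S(S(S(S(add(Z, mul(add(SZ, mul(Z, SSZ)), mul(SSZ, SZ)))))))))
  step 39: S(S(S(S(S(S(mul(add(SZ, mul(Z, SSZ)), mul(SSZ, SZ))))))))
  step 40: S(S(S(S(S(S(mul(S(add(Z, mul(Z, SSZ))), mul(SSZ, SZ))))))))
  step 41: S(S(S(S(S(S(add(mul(SSZ, SZ), mul(add(Z, mul(Z, SSZ)), mul(SSZ, SZ)))))))))
  step 42: S(S(S(S(S(S(add(add(SZ, mul(SZ, SZ)), mul(add(Z, mul(Z, SSZ)), mul(SSZ, SZ)))))))))
  step 43: S(S(S(S(S(S(add(S(add(Z, mul(SZ, SZ))), mul(add(Z, mul(Z, SSZ)), mul(SSZ, SZ)))))))))
  step 44: S(S(S(S(S(S(S(add(add(Z, mul(SZ, SZ)), mul(add(Z, mul(Z, SSZ)), mul(SSZ, SZ))))))))))
  step 45: S(S(S(S(S(S(S(add(mul(SZ, SZ), mul(add(Z, mul(Z, SSZ)), mul(SSZ, SZ))))))))))
  step 46: S(S(S(S(S(S(S(add(add(SZ, mul(Z, SZ)), mul(add(Z, mul(Z, SSZ)), mul(SSZ, SZ))))))))))
  step 47: S(S(S(S(S(S(S(add(S(add(Z, mul(Z, SZ))), mul(add(Z, mul(Z, SSZ)), mul(SSZ, SZ))))))))))
  step 48: S(S(S(S(S(S(S(S(add(add(Z, mul(Z, SZ)), mul(add(Z, mul(Z, SSZ)), mul(SSZ, SZ)))))))))))
  step 49: S(S(S(S(S(S(S(S(add(mul(Z, SZ), mul(add(Z, mul(Z, SSZ)), mul(SSZ, SZ)))))))))))
  step 50: S(S(S(S(S(S(S(S(add(Z, mul(add(Z, mul(Z, SSZ)), mul(SSZ, SZ)))))))))))
  step 51: S(S(S(S(S(S(S(S(mul(add(Z, mul(Z, SSZ)), mul(SSZ, SZ))))))))))
  step 52: S(S(S(S(S(S(S(S(mul(mul(Z, SSZ), mul(SSZ, SZ))))))))))
  step 53: S(S(S(S(S(S(S(S(mul(Z, mul(SSZ, SZ))))))))))
  step 54: S^8(Z)

Term B:
  start: add(mul(add(SSZ, Z), SSSZ), SSZ)
  step 1: add(mul(S(add(SZ, Z)), SSSZ), SSZ)
  step 2: add(add(SSSZ, mul(add(SZ, Z), SSSZ)), SSZ)
  step 3: add(S(add(SSZ, mul(add(SZ, Z), SSSZ))), SSZ)
  step 4: S(add(add(SSZ, mul(add(SZ, Z), SSSZ)), SSZ))
  step 5: S(add(S(add(SZ, mul(add(SZ, Z), SSSZ))), SSZ))
  step 6: S(S(add(add(SZ, mul(add(SZ, Z), SSSZ)), SSZ)))
  step 7: S(S(add(S(add(Z, mul(add(SZ, Z), SSSZ))), SSZ)))
  step 8: S(S(S(add(add(Z, mul(add(SZ, Z), SSSZ)), SSZ))))
  step 9: S(S(S(add(mul(add(SZ, Z), SSSZ), SSZ))))
  step 10: S(S(S(add(mul(S(add(Z, Z)), SSSZ), SSZ))))
  step 11: S(S(S(add(add(SSSZ, mul(add(Z, Z), SSSZ)), SSZ))))
  step 12: S(S(S(add(S(add(SSZ, mul(add(Z, Z), SSSZ))), SSZ))))
  step 13: S(S(S(S(add(add(SSZ, mul(add(Z, Z), SSSZ)), SSZ)))))
  step 14: S(S(S(S(add(S(add(SZ, mul(add(Z, Z), SSSZ))), SSZ)))))
  step 15: S(S(S(S(S(add(add(SZ, mul(add(Z, Z), SSSZ)), SSZ))))))
  step 16: S(S(S(S(S(add(S(add(Z, mul(add(Z, Z), SSSZ))), SSZ))))))
  step 17: S(S(S(S(S(S(add(add(Z, mul(add(Z, Z), SSSZ)), SSZ)))))))
  step 18: S(S(S(S(S(S(add(mul(add(Z, Z), SSSZ), SSZ)))))))
  step 19: S(S(S(S(S(S(add(mul(Z, SSSZ), SSZ)))))))
  step 20: S(S(S(S(S(S(add(Z, SSZ)))))))
  step 21: S^8(Z)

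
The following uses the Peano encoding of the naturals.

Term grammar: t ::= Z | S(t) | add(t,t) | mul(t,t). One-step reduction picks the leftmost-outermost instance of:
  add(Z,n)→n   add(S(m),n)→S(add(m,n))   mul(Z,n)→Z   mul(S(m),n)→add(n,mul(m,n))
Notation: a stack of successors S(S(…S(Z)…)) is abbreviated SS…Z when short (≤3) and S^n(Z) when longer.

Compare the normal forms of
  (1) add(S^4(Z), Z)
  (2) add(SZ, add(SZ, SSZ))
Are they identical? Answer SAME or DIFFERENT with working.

Term A:
  start: add(S^4(Z), Z)
  [1] S(add(SSSZ, Z))
  [2] S(S(add(SSZ, Z)))
  [3] S(S(S(add(SZ, Z))))
  [4] S(S(S(S(add(Z, Z)))))
  [5] S^4(Z)

Term B:
  start: add(SZ, add(SZ, SSZ))
  [1] S(add(Z, add(SZ, SSZ)))
  [2] S(add(SZ, SSZ))
  [3] S(S(add(Z, SSZ)))
  [4] S^4(Z)

Answer: SAME — A ⇓ S^4(Z), B ⇓ S^4(Z)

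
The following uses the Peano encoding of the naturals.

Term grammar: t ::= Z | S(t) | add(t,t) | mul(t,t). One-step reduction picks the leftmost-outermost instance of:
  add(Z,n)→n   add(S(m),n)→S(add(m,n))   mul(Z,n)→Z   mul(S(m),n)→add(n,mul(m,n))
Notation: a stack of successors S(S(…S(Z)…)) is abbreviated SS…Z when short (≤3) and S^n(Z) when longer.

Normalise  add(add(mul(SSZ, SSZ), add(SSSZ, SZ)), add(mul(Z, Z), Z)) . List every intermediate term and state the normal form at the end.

  start: add(add(mul(SSZ, SSZ), add(SSSZ, SZ)), add(mul(Z, Z), Z))
  step 1: add(add(add(SSZ, mul(SZ, SSZ)), add(SSSZ, SZ)), add(mul(Z, Z), Z))
  step 2: add(add(S(add(SZ, mul(SZ, SSZ))), add(SSSZ, SZ)), add(mul(Z, Z), Z))
  step 3: add(S(add(add(SZ, mul(SZ, SSZ)), add(SSSZ, SZ))), add(mul(Z, Z), Z))
  step 4: S(add(add(add(SZ, mul(SZ, SSZ)), add(SSSZ, SZ)), add(mul(Z, Z), Z)))
  step 5: S(add(add(S(add(Z, mul(SZ, SSZ))), add(SSSZ, SZ)), add(mul(Z, Z), Z)))
  step 6: S(add(S(add(add(Z, mul(SZ, SSZ)), add(SSSZ, SZ))), add(mul(Z, Z), Z)))
  step 7: S(S(add(add(add(Z, mul(SZ, SSZ)), add(SSSZ, SZ)), add(mul(Z, Z), Z))))
  step 8: S(S(add(add(mul(SZ, SSZ), add(SSSZ, SZ)), add(mul(Z, Z), Z))))
  step 9: S(S(add(add(add(SSZ, mul(Z, SSZ)), add(SSSZ, SZ)), add(mul(Z, Z), Z))))
  step 10: S(S(add(add(S(add(SZ, mul(Z, SSZ))), add(SSSZ, SZ)), add(mul(Z, Z), Z))))
  step 11: S(S(add(S(add(add(SZ, mul(Z, SSZ)), add(SSSZ, SZ))), add(mul(Z, Z), Z))))
  step 12: S(S(S(add(add(add(SZ, mul(Z, SSZ)), add(SSSZ, SZ)), add(mul(Z, Z), Z)))))
  step 13: S(S(S(add(add(S(add(Z, mul(Z, SSZ))), add(SSSZ, SZ)), add(mul(Z, Z), Z)))))
  step 14: S(S(S(add(S(add(add(Z, mul(Z, SSZ)), add(SSSZ, SZ))), add(mul(Z, Z), Z)))))
  step 15: S(S(S(S(add(add(add(Z, mul(Z, SSZ)), add(SSSZ, SZ)), add(mul(Z, Z), Z))))))
  step 16: S(S(S(S(add(add(mul(Z, SSZ), add(SSSZ, SZ)), add(mul(Z, Z), Z))))))
  step 17: S(S(S(S(add(add(Z, add(SSSZ, SZ)), add(mul(Z, Z), Z))))))
  step 18: S(S(S(S(add(add(SSSZ, SZ), add(mul(Z, Z), Z))))))
  step 19: S(S(S(S(add(S(add(SSZ, SZ)), add(mul(Z, Z), Z))))))
  step 20: S(S(S(S(S(add(add(SSZ, SZ), add(mul(Z, Z), Z)))))))
  step 21: S(S(S(S(S(add(S(add(SZ, SZ)), add(mul(Z, Z), Z)))))))
  step 22: S(S(S(S(S(S(add(add(SZ, SZ), add(mul(Z, Z), Z))))))))
  step 23: S(S(S(S(S(S(add(S(add(Z, SZ)), add(mul(Z, Z), Z))))))))
  step 24: S(S(S(S(S(S(S(add(add(Z, SZ), add(mul(Z, Z), Z)))))))))
  step 25: S(S(S(S(S(S(S(add(SZ, add(mul(Z, Z), Z)))))))))
  step 26: S(S(S(S(S(S(S(S(add(Z, add(mul(Z, Z), Z))))))))))
  step 27: S(S(S(S(S(S(S(S(add(mul(Z, Z), Z)))))))))
  step 28: S(S(S(S(S(S(S(S(add(Z, Z)))))))))
  step 29: S^8(Z)

Answer: normal form = S^8(Z)  (in 29 steps)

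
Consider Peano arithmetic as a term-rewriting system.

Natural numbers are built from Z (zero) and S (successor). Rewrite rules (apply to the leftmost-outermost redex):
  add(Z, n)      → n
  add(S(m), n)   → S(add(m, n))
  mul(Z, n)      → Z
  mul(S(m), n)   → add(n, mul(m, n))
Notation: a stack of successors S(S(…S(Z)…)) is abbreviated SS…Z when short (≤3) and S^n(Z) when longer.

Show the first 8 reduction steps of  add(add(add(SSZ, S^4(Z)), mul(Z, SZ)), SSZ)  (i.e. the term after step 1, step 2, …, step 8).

Answer: after 8 steps: S(S(add(S(add(SSSZ, mul(Z, SZ))), SSZ)))

Derivation:
  start: add(add(add(SSZ, S^4(Z)), mul(Z, SZ)), SSZ)
  step 1: add(add(S(add(SZ, S^4(Z))), mul(Z, SZ)), SSZ)
  step 2: add(S(add(add(SZ, S^4(Z)), mul(Z, SZ))), SSZ)
  step 3: S(add(add(add(SZ, S^4(Z)), mul(Z, SZ)), SSZ))
  step 4: S(add(add(S(add(Z, S^4(Z))), mul(Z, SZ)), SSZ))
  step 5: S(add(S(add(add(Z, S^4(Z)), mul(Z, SZ))), SSZ))
  step 6: S(S(add(add(add(Z, S^4(Z)), mul(Z, SZ)), SSZ)))
  step 7: S(S(add(add(S^4(Z), mul(Z, SZ)), SSZ)))
  step 8: S(S(add(S(add(SSSZ, mul(Z, SZ))), SSZ)))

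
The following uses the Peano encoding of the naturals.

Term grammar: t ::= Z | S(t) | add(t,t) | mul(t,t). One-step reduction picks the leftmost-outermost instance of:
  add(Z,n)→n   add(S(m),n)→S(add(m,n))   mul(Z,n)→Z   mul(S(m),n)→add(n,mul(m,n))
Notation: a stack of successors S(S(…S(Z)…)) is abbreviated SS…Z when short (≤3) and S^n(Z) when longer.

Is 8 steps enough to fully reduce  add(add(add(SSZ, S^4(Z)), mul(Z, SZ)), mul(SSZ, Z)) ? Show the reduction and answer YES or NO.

  start: add(add(add(SSZ, S^4(Z)), mul(Z, SZ)), mul(SSZ, Z))
  step 1: add(add(S(add(SZ, S^4(Z))), mul(Z, SZ)), mul(SSZ, Z))
  step 2: add(S(add(add(SZ, S^4(Z)), mul(Z, SZ))), mul(SSZ, Z))
  step 3: S(add(add(add(SZ, S^4(Z)), mul(Z, SZ)), mul(SSZ, Z)))
  step 4: S(add(add(S(add(Z, S^4(Z))), mul(Z, SZ)), mul(SSZ, Z)))
  step 5: S(add(S(add(add(Z, S^4(Z)), mul(Z, SZ))), mul(SSZ, Z)))
  step 6: S(S(add(add(add(Z, S^4(Z)), mul(Z, SZ)), mul(SSZ, Z))))
  step 7: S(S(add(add(S^4(Z), mul(Z, SZ)), mul(SSZ, Z))))
  step 8: S(S(add(S(add(SSSZ, mul(Z, SZ))), mul(SSZ, Z))))

Answer: NO — after 8 steps the term is S(S(add(S(add(SSSZ, mul(Z, SZ))), mul(SSZ, Z)))), not yet normal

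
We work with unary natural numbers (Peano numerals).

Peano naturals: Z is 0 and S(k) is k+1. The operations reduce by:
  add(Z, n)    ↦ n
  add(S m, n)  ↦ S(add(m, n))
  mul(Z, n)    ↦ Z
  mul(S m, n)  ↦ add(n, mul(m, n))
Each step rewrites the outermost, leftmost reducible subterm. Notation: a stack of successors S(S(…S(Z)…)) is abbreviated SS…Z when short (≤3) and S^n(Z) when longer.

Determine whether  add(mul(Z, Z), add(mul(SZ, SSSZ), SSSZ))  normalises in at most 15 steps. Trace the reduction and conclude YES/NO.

Answer: YES — reaches normal form S^6(Z) in 12 ≤ 15 steps

Reduction:
  start: add(mul(Z, Z), add(mul(SZ, SSSZ), SSSZ))
  [1] add(Z, add(mul(SZ, SSSZ), SSSZ))
  [2] add(mul(SZ, SSSZ), SSSZ)
  [3] add(add(SSSZ, mul(Z, SSSZ)), SSSZ)
  [4] add(S(add(SSZ, mul(Z, SSSZ))), SSSZ)
  [5] S(add(add(SSZ, mul(Z, SSSZ)), SSSZ))
  [6] S(add(S(add(SZ, mul(Z, SSSZ))), SSSZ))
  [7] S(S(add(add(SZ, mul(Z, SSSZ)), SSSZ)))
  [8] S(S(add(S(add(Z, mul(Z, SSSZ))), SSSZ)))
  [9] S(S(S(add(add(Z, mul(Z, SSSZ)), SSSZ))))
  [10] S(S(S(add(mul(Z, SSSZ), SSSZ))))
  [11] S(S(S(add(Z, SSSZ))))
  [12] S^6(Z)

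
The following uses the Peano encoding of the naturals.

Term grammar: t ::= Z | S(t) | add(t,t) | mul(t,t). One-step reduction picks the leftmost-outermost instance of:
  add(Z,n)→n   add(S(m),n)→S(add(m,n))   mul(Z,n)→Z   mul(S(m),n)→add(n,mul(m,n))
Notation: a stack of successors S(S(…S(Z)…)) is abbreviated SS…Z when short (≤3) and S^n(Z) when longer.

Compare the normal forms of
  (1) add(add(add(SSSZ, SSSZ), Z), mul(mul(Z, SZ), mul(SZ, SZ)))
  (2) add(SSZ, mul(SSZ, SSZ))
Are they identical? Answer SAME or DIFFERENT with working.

Term A:
  start: add(add(add(SSSZ, SSSZ), Z), mul(mul(Z, SZ), mul(SZ, SZ)))
  →1  add(add(S(add(SSZ, SSSZ)), Z), mul(mul(Z, SZ), mul(SZ, SZ)))
  →2  add(S(add(add(SSZ, SSSZ), Z)), mul(mul(Z, SZ), mul(SZ, SZ)))
  →3  S(add(add(add(SSZ, SSSZ), Z), mul(mul(Z, SZ), mul(SZ, SZ))))
  →4  S(add(add(S(add(SZ, SSSZ)), Z), mul(mul(Z, SZ), mul(SZ, SZ))))
  →5  S(add(S(add(add(SZ, SSSZ), Z)), mul(mul(Z, SZ), mul(SZ, SZ))))
  →6  S(S(add(add(add(SZ, SSSZ), Z), mul(mul(Z, SZ), mul(SZ, SZ)))))
  →7  S(S(add(add(S(add(Z, SSSZ)), Z), mul(mul(Z, SZ), mul(SZ, SZ)))))
  →8  S(S(add(S(add(add(Z, SSSZ), Z)), mul(mul(Z, SZ), mul(SZ, SZ)))))
  →9  S(S(S(add(add(add(Z, SSSZ), Z), mul(mul(Z, SZ), mul(SZ, SZ))))))
  →10  S(S(S(add(add(SSSZ, Z), mul(mul(Z, SZ), mul(SZ, SZ))))))
  →11  S(S(S(add(S(add(SSZ, Z)), mul(mul(Z, SZ), mul(SZ, SZ))))))
  →12  S(S(S(S(add(add(SSZ, Z), mul(mul(Z, SZ), mul(SZ, SZ)))))))
  →13  S(S(S(S(add(S(add(SZ, Z)), mul(mul(Z, SZ), mul(SZ, SZ)))))))
  →14  S(S(S(S(S(add(add(SZ, Z), mul(mul(Z, SZ), mul(SZ, SZ))))))))
  →15  S(S(S(S(S(add(S(add(Z, Z)), mul(mul(Z, SZ), mul(SZ, SZ))))))))
  →16  S(S(S(S(S(S(add(add(Z, Z), mul(mul(Z, SZ), mul(SZ, SZ)))))))))
  →17  S(S(S(S(S(S(add(Z, mul(mul(Z, SZ), mul(SZ, SZ)))))))))
  →18  S(S(S(S(S(S(mul(mul(Z, SZ), mul(SZ, SZ))))))))
  →19  S(S(S(S(S(S(mul(Z, mul(SZ, SZ))))))))
  →20  S^6(Z)

Term B:
  start: add(SSZ, mul(SSZ, SSZ))
  →1  S(add(SZ, mul(SSZ, SSZ)))
  →2  S(S(add(Z, mul(SSZ, SSZ))))
  →3  S(S(mul(SSZ, SSZ)))
  →4  S(S(add(SSZ, mul(SZ, SSZ))))
  →5  S(S(S(add(SZ, mul(SZ, SSZ)))))
  →6  S(S(S(S(add(Z, mul(SZ, SSZ))))))
  →7  S(S(S(S(mul(SZ, SSZ)))))
  →8  S(S(S(S(add(SSZ, mul(Z, SSZ))))))
  →9  S(S(S(S(S(add(SZ, mul(Z, SSZ)))))))
  →10  S(S(S(S(S(S(add(Z, mul(Z, SSZ))))))))
  →11  S(S(S(S(S(S(mul(Z, SSZ)))))))
  →12  S^6(Z)

Answer: SAME — A ⇓ S^6(Z), B ⇓ S^6(Z)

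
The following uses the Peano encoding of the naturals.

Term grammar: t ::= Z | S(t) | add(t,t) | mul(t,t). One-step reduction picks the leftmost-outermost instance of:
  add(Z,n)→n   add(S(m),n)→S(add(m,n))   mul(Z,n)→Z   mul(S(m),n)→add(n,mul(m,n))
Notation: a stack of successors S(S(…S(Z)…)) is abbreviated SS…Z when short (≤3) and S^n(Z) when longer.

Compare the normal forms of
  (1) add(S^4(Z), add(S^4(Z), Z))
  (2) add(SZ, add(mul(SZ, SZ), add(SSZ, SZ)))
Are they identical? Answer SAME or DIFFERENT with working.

Term A:
  start: add(S^4(Z), add(S^4(Z), Z))
  →1  S(add(SSSZ, add(S^4(Z), Z)))
  →2  S(S(add(SSZ, add(S^4(Z), Z))))
  →3  S(S(S(add(SZ, add(S^4(Z), Z)))))
  →4  S(S(S(S(add(Z, add(S^4(Z), Z))))))
  →5  S(S(S(S(add(S^4(Z), Z)))))
  →6  S(S(S(S(S(add(SSSZ, Z))))))
  →7  S(S(S(S(S(S(add(SSZ, Z)))))))
  →8  S(S(S(S(S(S(S(add(SZ, Z))))))))
  →9  S(S(S(S(S(S(S(S(add(Z, Z)))))))))
  →10  S^8(Z)

Term B:
  start: add(SZ, add(mul(SZ, SZ), add(SSZ, SZ)))
  →1  S(add(Z, add(mul(SZ, SZ), add(SSZ, SZ))))
  →2  S(add(mul(SZ, SZ), add(SSZ, SZ)))
  →3  S(add(add(SZ, mul(Z, SZ)), add(SSZ, SZ)))
  →4  S(add(S(add(Z, mul(Z, SZ))), add(SSZ, SZ)))
  →5  S(S(add(add(Z, mul(Z, SZ)), add(SSZ, SZ))))
  →6  S(S(add(mul(Z, SZ), add(SSZ, SZ))))
  →7  S(S(add(Z, add(SSZ, SZ))))
  →8  S(S(add(SSZ, SZ)))
  →9  S(S(S(add(SZ, SZ))))
  →10  S(S(S(S(add(Z, SZ)))))
  →11  S^5(Z)

Answer: DIFFERENT — A ⇓ S^8(Z), B ⇓ S^5(Z)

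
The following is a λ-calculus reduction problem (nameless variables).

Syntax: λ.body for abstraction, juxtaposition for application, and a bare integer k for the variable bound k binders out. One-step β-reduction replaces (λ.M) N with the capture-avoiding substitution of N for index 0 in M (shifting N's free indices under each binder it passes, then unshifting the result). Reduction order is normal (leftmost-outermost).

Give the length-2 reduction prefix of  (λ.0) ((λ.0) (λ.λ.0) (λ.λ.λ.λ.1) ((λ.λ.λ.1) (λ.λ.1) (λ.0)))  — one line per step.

  start: (λ.0) ((λ.0) (λ.λ.0) (λ.λ.λ.λ.1) ((λ.λ.λ.1) (λ.λ.1) (λ.0)))
  step 1: (λ.0) (λ.λ.0) (λ.λ.λ.λ.1) ((λ.λ.λ.1) (λ.λ.1) (λ.0))
  step 2: (λ.λ.0) (λ.λ.λ.λ.1) ((λ.λ.λ.1) (λ.λ.1) (λ.0))

Answer: after 2 steps: (λ.λ.0) (λ.λ.λ.λ.1) ((λ.λ.λ.1) (λ.λ.1) (λ.0))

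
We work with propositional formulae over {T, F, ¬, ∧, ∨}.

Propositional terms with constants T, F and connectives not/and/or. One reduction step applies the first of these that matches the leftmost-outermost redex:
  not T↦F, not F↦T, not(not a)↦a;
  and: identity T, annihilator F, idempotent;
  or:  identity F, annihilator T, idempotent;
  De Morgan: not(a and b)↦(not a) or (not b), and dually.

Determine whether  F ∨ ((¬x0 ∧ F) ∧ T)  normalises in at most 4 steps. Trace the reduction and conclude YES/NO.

Answer: YES — reaches normal form F in 3 ≤ 4 steps

Reduction:
  start: F ∨ ((¬x0 ∧ F) ∧ T)
  step 1: (¬x0 ∧ F) ∧ T
  step 2: ¬x0 ∧ F
  step 3: F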